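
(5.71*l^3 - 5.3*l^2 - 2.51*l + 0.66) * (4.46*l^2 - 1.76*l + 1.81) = 25.4666*l^5 - 33.6876*l^4 + 8.4685*l^3 - 2.2318*l^2 - 5.7047*l + 1.1946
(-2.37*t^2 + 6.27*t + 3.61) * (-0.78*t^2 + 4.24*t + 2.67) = 1.8486*t^4 - 14.9394*t^3 + 17.4411*t^2 + 32.0473*t + 9.6387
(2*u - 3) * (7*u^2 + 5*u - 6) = 14*u^3 - 11*u^2 - 27*u + 18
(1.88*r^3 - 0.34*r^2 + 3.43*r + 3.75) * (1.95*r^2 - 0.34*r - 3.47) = 3.666*r^5 - 1.3022*r^4 + 0.2805*r^3 + 7.3261*r^2 - 13.1771*r - 13.0125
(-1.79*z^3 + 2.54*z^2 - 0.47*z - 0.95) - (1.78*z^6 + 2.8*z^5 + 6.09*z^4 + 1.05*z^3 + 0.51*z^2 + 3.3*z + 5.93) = -1.78*z^6 - 2.8*z^5 - 6.09*z^4 - 2.84*z^3 + 2.03*z^2 - 3.77*z - 6.88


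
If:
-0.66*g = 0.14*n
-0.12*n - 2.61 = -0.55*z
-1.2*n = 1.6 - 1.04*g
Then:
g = 0.24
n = -1.13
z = 4.50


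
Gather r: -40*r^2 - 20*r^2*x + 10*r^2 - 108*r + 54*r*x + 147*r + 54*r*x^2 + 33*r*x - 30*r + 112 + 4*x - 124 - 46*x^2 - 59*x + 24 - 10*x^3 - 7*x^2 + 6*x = r^2*(-20*x - 30) + r*(54*x^2 + 87*x + 9) - 10*x^3 - 53*x^2 - 49*x + 12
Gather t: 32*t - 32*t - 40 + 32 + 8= 0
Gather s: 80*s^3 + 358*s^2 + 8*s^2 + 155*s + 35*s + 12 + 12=80*s^3 + 366*s^2 + 190*s + 24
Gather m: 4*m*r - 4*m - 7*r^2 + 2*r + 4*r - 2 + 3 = m*(4*r - 4) - 7*r^2 + 6*r + 1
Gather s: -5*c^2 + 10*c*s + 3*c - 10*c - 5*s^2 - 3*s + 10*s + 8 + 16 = -5*c^2 - 7*c - 5*s^2 + s*(10*c + 7) + 24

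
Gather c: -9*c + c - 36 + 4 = -8*c - 32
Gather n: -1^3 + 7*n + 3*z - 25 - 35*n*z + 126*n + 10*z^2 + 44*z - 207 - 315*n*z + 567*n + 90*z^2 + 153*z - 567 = n*(700 - 350*z) + 100*z^2 + 200*z - 800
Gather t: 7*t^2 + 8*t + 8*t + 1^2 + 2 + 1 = 7*t^2 + 16*t + 4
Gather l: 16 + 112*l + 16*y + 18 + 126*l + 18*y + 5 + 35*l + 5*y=273*l + 39*y + 39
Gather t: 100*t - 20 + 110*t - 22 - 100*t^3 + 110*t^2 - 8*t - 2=-100*t^3 + 110*t^2 + 202*t - 44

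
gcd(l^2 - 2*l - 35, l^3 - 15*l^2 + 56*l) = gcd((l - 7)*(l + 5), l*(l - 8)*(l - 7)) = l - 7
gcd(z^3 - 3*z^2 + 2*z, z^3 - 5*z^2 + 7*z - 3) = z - 1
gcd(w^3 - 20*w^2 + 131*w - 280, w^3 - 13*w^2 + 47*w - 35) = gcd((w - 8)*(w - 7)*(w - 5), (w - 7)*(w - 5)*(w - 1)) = w^2 - 12*w + 35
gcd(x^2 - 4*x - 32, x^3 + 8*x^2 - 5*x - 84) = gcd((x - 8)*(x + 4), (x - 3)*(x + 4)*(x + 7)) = x + 4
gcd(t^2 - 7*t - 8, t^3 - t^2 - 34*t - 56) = 1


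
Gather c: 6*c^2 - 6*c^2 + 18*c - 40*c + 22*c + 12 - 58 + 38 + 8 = 0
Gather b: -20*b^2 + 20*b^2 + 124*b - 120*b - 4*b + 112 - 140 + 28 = 0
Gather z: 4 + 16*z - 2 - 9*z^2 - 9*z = -9*z^2 + 7*z + 2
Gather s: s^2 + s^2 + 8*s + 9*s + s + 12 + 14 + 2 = 2*s^2 + 18*s + 28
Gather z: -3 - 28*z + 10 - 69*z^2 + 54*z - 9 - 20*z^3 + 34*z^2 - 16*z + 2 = -20*z^3 - 35*z^2 + 10*z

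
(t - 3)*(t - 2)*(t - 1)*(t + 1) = t^4 - 5*t^3 + 5*t^2 + 5*t - 6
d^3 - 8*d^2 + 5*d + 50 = (d - 5)^2*(d + 2)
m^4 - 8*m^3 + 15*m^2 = m^2*(m - 5)*(m - 3)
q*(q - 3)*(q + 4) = q^3 + q^2 - 12*q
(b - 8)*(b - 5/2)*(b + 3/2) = b^3 - 9*b^2 + 17*b/4 + 30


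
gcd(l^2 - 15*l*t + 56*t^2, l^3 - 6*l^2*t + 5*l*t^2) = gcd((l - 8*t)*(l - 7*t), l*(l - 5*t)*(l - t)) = 1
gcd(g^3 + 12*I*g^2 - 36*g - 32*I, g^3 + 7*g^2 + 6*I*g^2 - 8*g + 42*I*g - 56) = g + 2*I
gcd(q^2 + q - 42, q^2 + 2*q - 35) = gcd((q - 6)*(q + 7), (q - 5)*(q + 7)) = q + 7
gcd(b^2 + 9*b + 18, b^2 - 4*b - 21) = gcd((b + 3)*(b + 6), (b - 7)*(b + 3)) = b + 3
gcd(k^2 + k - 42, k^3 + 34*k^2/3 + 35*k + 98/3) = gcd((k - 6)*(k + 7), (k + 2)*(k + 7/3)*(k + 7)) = k + 7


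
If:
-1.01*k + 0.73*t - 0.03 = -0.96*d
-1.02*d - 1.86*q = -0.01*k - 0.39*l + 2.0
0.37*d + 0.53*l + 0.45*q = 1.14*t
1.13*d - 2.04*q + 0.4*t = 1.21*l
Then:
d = 1.01017254236007*t - 0.360049960274947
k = 1.6829362778868*t - 0.371928675112821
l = 1.6199907345566*t + 0.847496021642147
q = -0.205242066640497*t - 0.702120902596906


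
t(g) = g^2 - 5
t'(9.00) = 18.00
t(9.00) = 76.00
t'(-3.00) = -6.00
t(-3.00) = 4.00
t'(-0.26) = -0.52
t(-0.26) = -4.93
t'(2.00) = 4.00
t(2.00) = -1.00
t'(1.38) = 2.76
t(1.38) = -3.10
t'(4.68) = 9.36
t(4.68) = 16.90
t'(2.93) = 5.86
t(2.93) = 3.58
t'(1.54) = 3.08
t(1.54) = -2.63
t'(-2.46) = -4.92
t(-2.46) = 1.05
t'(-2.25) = -4.50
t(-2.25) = 0.06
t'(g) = 2*g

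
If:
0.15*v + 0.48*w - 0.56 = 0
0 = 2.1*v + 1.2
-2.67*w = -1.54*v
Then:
No Solution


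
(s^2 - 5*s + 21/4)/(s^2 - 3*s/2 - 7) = (s - 3/2)/(s + 2)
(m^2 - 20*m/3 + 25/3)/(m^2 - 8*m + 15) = (m - 5/3)/(m - 3)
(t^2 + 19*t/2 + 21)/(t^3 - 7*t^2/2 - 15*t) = (2*t^2 + 19*t + 42)/(t*(2*t^2 - 7*t - 30))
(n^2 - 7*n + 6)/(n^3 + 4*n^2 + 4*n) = (n^2 - 7*n + 6)/(n*(n^2 + 4*n + 4))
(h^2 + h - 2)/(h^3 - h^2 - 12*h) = (-h^2 - h + 2)/(h*(-h^2 + h + 12))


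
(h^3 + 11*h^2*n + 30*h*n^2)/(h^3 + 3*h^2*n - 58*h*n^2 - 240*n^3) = h/(h - 8*n)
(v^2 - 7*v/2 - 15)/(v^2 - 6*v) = (v + 5/2)/v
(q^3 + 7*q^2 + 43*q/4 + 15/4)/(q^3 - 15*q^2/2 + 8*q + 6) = (2*q^2 + 13*q + 15)/(2*(q^2 - 8*q + 12))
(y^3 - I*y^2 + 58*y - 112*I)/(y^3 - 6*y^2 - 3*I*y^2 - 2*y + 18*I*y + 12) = (y^2 + I*y + 56)/(y^2 - y*(6 + I) + 6*I)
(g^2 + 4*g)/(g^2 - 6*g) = (g + 4)/(g - 6)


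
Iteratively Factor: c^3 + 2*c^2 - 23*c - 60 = (c + 3)*(c^2 - c - 20) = (c + 3)*(c + 4)*(c - 5)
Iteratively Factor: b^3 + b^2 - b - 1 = (b - 1)*(b^2 + 2*b + 1) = (b - 1)*(b + 1)*(b + 1)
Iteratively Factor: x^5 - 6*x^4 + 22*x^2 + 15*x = (x - 3)*(x^4 - 3*x^3 - 9*x^2 - 5*x) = (x - 3)*(x + 1)*(x^3 - 4*x^2 - 5*x) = (x - 5)*(x - 3)*(x + 1)*(x^2 + x) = (x - 5)*(x - 3)*(x + 1)^2*(x)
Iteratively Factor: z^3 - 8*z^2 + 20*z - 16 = (z - 2)*(z^2 - 6*z + 8) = (z - 4)*(z - 2)*(z - 2)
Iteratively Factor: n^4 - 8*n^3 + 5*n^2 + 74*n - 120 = (n - 4)*(n^3 - 4*n^2 - 11*n + 30) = (n - 5)*(n - 4)*(n^2 + n - 6) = (n - 5)*(n - 4)*(n - 2)*(n + 3)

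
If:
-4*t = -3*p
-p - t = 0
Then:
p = 0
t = 0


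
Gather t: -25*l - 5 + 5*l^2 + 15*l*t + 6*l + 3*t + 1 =5*l^2 - 19*l + t*(15*l + 3) - 4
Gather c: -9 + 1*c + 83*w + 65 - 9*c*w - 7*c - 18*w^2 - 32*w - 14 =c*(-9*w - 6) - 18*w^2 + 51*w + 42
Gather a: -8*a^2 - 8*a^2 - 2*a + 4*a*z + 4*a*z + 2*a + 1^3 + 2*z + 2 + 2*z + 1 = -16*a^2 + 8*a*z + 4*z + 4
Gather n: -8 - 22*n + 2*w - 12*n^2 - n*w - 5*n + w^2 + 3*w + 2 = -12*n^2 + n*(-w - 27) + w^2 + 5*w - 6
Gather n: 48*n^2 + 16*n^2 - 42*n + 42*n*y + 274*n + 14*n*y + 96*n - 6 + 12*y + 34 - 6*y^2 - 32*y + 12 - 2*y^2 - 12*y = 64*n^2 + n*(56*y + 328) - 8*y^2 - 32*y + 40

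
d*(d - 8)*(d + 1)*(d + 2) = d^4 - 5*d^3 - 22*d^2 - 16*d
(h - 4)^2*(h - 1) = h^3 - 9*h^2 + 24*h - 16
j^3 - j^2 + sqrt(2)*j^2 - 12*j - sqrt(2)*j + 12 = (j - 1)*(j - 2*sqrt(2))*(j + 3*sqrt(2))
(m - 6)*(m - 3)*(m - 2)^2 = m^4 - 13*m^3 + 58*m^2 - 108*m + 72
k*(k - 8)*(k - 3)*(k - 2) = k^4 - 13*k^3 + 46*k^2 - 48*k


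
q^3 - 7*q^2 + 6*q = q*(q - 6)*(q - 1)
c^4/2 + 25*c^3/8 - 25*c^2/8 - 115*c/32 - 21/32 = (c/2 + 1/4)*(c - 3/2)*(c + 1/4)*(c + 7)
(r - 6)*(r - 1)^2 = r^3 - 8*r^2 + 13*r - 6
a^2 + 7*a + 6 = (a + 1)*(a + 6)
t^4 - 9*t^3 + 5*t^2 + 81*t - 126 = (t - 7)*(t - 3)*(t - 2)*(t + 3)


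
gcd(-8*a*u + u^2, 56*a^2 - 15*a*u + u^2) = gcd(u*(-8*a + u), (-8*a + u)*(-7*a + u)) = -8*a + u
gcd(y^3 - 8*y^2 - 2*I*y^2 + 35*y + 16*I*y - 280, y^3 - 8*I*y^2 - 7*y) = y - 7*I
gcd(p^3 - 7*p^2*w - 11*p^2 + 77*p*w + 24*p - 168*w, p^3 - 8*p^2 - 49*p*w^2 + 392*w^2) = p^2 - 7*p*w - 8*p + 56*w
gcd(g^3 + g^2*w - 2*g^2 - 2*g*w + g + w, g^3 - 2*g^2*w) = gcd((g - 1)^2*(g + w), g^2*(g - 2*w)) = 1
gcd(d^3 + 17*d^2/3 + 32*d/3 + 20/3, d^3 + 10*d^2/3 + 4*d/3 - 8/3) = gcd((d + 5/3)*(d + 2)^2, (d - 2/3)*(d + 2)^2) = d^2 + 4*d + 4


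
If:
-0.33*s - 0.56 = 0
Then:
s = -1.70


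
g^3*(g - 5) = g^4 - 5*g^3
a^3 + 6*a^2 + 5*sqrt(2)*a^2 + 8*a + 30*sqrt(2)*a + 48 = (a + 6)*(a + sqrt(2))*(a + 4*sqrt(2))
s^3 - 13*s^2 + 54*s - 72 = (s - 6)*(s - 4)*(s - 3)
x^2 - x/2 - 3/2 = (x - 3/2)*(x + 1)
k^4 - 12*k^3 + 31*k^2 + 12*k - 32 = (k - 8)*(k - 4)*(k - 1)*(k + 1)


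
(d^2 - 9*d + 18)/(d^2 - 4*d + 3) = (d - 6)/(d - 1)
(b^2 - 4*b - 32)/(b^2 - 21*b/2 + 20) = 2*(b + 4)/(2*b - 5)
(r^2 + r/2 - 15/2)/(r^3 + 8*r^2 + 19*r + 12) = (r - 5/2)/(r^2 + 5*r + 4)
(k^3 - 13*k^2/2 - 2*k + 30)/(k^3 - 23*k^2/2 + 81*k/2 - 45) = (k + 2)/(k - 3)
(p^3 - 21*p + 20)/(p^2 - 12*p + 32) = (p^2 + 4*p - 5)/(p - 8)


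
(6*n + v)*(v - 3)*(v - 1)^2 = 6*n*v^3 - 30*n*v^2 + 42*n*v - 18*n + v^4 - 5*v^3 + 7*v^2 - 3*v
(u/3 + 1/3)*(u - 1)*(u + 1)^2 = u^4/3 + 2*u^3/3 - 2*u/3 - 1/3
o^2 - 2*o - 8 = (o - 4)*(o + 2)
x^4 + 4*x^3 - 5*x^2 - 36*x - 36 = (x - 3)*(x + 2)^2*(x + 3)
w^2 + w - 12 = (w - 3)*(w + 4)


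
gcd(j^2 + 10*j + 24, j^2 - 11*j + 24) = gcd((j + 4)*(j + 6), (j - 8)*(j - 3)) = 1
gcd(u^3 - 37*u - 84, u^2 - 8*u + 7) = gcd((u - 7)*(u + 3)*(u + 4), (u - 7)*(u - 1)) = u - 7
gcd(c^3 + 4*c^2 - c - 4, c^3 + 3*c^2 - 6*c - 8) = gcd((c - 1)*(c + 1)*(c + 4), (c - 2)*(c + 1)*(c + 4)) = c^2 + 5*c + 4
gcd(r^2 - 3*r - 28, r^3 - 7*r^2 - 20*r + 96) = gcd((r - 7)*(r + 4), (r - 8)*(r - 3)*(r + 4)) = r + 4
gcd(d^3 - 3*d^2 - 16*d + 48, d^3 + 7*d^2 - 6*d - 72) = d^2 + d - 12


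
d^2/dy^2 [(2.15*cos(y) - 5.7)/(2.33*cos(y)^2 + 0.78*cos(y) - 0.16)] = (10.0943100812319*(1 - cos(y)^2)^2 - 0.92274678111588*cos(y)^5 + 3.92215734310818*cos(y)^3 + 6.43541080453466*cos(y)^2 - 4.48162935338034*cos(y) - 10.936175548173)/(1.0*cos(y)^2 + 0.334763948497854*cos(y) - 0.0686695278969958)^3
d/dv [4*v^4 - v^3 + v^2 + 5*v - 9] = 16*v^3 - 3*v^2 + 2*v + 5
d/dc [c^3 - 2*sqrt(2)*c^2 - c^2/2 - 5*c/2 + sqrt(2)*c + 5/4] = 3*c^2 - 4*sqrt(2)*c - c - 5/2 + sqrt(2)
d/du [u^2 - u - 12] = 2*u - 1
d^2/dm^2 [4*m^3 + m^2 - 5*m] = 24*m + 2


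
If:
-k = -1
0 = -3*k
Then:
No Solution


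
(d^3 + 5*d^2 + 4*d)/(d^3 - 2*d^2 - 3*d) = (d + 4)/(d - 3)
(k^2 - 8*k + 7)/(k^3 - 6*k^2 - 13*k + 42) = (k - 1)/(k^2 + k - 6)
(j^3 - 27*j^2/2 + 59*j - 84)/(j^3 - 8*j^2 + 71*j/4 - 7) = 2*(j - 6)/(2*j - 1)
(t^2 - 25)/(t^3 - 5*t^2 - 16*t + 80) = (t + 5)/(t^2 - 16)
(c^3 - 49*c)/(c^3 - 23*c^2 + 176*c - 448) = c*(c + 7)/(c^2 - 16*c + 64)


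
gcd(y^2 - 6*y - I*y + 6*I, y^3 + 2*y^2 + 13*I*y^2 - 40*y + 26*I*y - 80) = 1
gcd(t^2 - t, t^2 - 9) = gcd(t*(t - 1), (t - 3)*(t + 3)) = 1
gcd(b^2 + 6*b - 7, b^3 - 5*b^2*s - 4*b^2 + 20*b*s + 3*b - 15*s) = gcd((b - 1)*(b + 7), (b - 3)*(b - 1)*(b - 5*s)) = b - 1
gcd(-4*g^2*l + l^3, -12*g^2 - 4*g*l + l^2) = 2*g + l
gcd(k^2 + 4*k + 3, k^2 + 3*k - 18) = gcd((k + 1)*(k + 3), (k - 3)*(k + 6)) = 1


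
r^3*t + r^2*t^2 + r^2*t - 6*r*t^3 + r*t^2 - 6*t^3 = (r - 2*t)*(r + 3*t)*(r*t + t)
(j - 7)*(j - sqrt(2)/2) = j^2 - 7*j - sqrt(2)*j/2 + 7*sqrt(2)/2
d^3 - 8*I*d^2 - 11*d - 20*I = (d - 5*I)*(d - 4*I)*(d + I)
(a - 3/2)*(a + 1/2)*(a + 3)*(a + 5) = a^4 + 7*a^3 + 25*a^2/4 - 21*a - 45/4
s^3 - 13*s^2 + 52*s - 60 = (s - 6)*(s - 5)*(s - 2)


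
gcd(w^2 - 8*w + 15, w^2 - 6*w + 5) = w - 5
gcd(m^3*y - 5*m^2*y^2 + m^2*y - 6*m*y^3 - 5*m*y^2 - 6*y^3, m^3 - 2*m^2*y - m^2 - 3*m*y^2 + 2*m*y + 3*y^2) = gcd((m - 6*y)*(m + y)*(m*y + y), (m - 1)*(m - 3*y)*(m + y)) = m + y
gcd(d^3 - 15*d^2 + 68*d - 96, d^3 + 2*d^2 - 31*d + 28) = d - 4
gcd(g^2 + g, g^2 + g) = g^2 + g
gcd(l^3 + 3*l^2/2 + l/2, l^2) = l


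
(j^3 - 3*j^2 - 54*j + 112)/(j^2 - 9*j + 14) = (j^2 - j - 56)/(j - 7)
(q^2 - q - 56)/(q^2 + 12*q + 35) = (q - 8)/(q + 5)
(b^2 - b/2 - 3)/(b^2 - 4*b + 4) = (b + 3/2)/(b - 2)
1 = 1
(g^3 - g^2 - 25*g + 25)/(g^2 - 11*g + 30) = (g^2 + 4*g - 5)/(g - 6)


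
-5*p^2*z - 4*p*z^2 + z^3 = z*(-5*p + z)*(p + z)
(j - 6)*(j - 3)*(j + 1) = j^3 - 8*j^2 + 9*j + 18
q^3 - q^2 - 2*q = q*(q - 2)*(q + 1)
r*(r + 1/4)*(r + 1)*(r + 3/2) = r^4 + 11*r^3/4 + 17*r^2/8 + 3*r/8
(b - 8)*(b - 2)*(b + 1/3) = b^3 - 29*b^2/3 + 38*b/3 + 16/3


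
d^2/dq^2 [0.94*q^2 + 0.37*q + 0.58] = 1.88000000000000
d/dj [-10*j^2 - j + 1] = -20*j - 1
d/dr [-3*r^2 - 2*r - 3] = -6*r - 2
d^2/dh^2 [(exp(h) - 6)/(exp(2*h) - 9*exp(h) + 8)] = (exp(4*h) - 15*exp(3*h) + 114*exp(2*h) - 222*exp(h) - 368)*exp(h)/(exp(6*h) - 27*exp(5*h) + 267*exp(4*h) - 1161*exp(3*h) + 2136*exp(2*h) - 1728*exp(h) + 512)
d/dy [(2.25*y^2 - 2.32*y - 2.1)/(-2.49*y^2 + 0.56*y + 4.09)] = (-4.5168*y^2 + 7.947*y - 8.3128)/(6.2001*y^4 - 2.7888*y^3 - 20.0546*y^2 + 4.5808*y + 16.7281)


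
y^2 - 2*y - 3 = (y - 3)*(y + 1)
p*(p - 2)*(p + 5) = p^3 + 3*p^2 - 10*p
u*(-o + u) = -o*u + u^2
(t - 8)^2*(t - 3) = t^3 - 19*t^2 + 112*t - 192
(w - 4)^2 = w^2 - 8*w + 16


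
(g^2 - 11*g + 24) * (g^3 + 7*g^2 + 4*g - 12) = g^5 - 4*g^4 - 49*g^3 + 112*g^2 + 228*g - 288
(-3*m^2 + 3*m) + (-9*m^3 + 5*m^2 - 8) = -9*m^3 + 2*m^2 + 3*m - 8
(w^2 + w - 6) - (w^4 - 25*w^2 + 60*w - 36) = -w^4 + 26*w^2 - 59*w + 30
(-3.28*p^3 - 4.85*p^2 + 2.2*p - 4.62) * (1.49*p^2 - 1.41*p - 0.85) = -4.8872*p^5 - 2.6017*p^4 + 12.9045*p^3 - 5.8633*p^2 + 4.6442*p + 3.927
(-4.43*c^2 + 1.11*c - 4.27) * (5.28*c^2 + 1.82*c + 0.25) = -23.3904*c^4 - 2.2018*c^3 - 21.6329*c^2 - 7.4939*c - 1.0675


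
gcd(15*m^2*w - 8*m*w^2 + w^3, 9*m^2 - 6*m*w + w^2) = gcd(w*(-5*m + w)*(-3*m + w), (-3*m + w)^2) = -3*m + w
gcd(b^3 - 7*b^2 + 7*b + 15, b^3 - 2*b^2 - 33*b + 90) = b^2 - 8*b + 15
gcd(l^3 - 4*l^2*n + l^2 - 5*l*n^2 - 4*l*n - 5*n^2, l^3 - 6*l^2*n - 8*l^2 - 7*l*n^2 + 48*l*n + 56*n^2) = l + n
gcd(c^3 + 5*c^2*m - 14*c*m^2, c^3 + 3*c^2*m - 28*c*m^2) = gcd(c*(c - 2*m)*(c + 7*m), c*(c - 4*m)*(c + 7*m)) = c^2 + 7*c*m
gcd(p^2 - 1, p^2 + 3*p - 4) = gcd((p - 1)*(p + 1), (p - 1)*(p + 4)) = p - 1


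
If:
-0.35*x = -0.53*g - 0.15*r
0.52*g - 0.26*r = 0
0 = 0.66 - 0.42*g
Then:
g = 1.57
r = 3.14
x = 3.73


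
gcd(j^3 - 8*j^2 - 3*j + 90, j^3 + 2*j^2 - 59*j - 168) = j + 3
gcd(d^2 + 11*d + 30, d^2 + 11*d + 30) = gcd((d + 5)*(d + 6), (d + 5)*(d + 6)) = d^2 + 11*d + 30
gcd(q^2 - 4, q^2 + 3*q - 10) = q - 2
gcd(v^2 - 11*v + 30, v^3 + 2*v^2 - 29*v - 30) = v - 5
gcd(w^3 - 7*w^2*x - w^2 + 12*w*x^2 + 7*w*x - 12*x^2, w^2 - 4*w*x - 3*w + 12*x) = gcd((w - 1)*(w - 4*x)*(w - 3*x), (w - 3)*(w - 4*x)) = -w + 4*x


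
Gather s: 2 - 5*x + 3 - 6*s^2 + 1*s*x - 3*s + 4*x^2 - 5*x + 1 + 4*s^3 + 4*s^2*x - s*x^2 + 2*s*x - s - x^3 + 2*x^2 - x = 4*s^3 + s^2*(4*x - 6) + s*(-x^2 + 3*x - 4) - x^3 + 6*x^2 - 11*x + 6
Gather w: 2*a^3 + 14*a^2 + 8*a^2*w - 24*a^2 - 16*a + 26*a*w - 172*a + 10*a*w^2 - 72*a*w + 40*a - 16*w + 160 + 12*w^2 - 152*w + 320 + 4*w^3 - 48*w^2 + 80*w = 2*a^3 - 10*a^2 - 148*a + 4*w^3 + w^2*(10*a - 36) + w*(8*a^2 - 46*a - 88) + 480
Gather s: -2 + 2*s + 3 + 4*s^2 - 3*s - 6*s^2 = -2*s^2 - s + 1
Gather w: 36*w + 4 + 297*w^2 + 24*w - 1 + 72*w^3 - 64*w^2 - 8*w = 72*w^3 + 233*w^2 + 52*w + 3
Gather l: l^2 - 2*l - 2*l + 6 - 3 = l^2 - 4*l + 3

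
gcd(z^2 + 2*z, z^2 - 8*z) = z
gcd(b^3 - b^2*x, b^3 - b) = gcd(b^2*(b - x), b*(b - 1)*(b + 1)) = b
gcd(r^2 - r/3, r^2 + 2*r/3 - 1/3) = r - 1/3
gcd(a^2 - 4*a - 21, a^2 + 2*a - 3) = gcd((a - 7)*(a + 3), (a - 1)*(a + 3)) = a + 3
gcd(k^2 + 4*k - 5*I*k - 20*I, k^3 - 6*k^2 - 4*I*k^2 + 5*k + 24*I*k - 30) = k - 5*I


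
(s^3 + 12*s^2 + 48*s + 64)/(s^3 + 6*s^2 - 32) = (s + 4)/(s - 2)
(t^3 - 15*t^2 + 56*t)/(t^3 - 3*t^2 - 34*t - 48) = t*(t - 7)/(t^2 + 5*t + 6)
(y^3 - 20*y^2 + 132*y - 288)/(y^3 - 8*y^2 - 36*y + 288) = (y - 6)/(y + 6)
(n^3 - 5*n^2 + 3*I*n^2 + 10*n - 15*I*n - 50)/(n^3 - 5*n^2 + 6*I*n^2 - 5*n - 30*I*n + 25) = (n - 2*I)/(n + I)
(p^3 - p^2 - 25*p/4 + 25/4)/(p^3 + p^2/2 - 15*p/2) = (2*p^2 + 3*p - 5)/(2*p*(p + 3))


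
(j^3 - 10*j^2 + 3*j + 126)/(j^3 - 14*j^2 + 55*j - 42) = (j + 3)/(j - 1)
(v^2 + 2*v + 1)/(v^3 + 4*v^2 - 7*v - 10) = (v + 1)/(v^2 + 3*v - 10)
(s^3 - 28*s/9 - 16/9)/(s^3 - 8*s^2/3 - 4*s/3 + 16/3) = (s + 2/3)/(s - 2)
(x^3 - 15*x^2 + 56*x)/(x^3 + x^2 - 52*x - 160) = x*(x - 7)/(x^2 + 9*x + 20)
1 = 1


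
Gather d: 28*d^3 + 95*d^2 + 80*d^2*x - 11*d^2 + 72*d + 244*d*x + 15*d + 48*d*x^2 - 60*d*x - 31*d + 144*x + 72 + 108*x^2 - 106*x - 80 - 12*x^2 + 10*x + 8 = 28*d^3 + d^2*(80*x + 84) + d*(48*x^2 + 184*x + 56) + 96*x^2 + 48*x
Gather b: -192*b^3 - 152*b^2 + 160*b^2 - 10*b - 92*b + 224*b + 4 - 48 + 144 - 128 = -192*b^3 + 8*b^2 + 122*b - 28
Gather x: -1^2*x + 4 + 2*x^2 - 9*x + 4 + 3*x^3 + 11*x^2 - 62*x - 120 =3*x^3 + 13*x^2 - 72*x - 112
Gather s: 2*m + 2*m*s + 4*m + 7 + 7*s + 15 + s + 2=6*m + s*(2*m + 8) + 24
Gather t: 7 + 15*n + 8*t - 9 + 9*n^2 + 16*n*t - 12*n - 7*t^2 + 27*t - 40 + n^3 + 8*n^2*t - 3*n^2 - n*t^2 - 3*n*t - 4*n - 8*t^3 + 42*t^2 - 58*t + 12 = n^3 + 6*n^2 - n - 8*t^3 + t^2*(35 - n) + t*(8*n^2 + 13*n - 23) - 30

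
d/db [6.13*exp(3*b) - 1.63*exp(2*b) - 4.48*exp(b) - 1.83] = (18.39*exp(2*b) - 3.26*exp(b) - 4.48)*exp(b)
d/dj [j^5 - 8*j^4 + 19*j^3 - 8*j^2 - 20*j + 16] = 5*j^4 - 32*j^3 + 57*j^2 - 16*j - 20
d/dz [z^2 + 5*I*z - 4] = 2*z + 5*I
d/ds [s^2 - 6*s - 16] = 2*s - 6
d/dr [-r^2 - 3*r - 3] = -2*r - 3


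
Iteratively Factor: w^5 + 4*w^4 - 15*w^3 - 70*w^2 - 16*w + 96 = (w + 4)*(w^4 - 15*w^2 - 10*w + 24) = (w + 3)*(w + 4)*(w^3 - 3*w^2 - 6*w + 8) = (w - 1)*(w + 3)*(w + 4)*(w^2 - 2*w - 8) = (w - 4)*(w - 1)*(w + 3)*(w + 4)*(w + 2)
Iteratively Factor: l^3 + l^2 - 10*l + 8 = (l - 2)*(l^2 + 3*l - 4) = (l - 2)*(l - 1)*(l + 4)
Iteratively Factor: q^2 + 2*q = (q + 2)*(q)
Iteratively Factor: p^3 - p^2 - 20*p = (p - 5)*(p^2 + 4*p) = p*(p - 5)*(p + 4)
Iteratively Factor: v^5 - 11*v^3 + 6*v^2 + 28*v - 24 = (v + 2)*(v^4 - 2*v^3 - 7*v^2 + 20*v - 12) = (v - 1)*(v + 2)*(v^3 - v^2 - 8*v + 12) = (v - 1)*(v + 2)*(v + 3)*(v^2 - 4*v + 4) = (v - 2)*(v - 1)*(v + 2)*(v + 3)*(v - 2)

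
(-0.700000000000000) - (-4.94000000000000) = 4.24000000000000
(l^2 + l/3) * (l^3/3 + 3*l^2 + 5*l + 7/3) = l^5/3 + 28*l^4/9 + 6*l^3 + 4*l^2 + 7*l/9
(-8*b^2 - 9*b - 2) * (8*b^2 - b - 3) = -64*b^4 - 64*b^3 + 17*b^2 + 29*b + 6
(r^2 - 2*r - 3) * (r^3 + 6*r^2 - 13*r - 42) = r^5 + 4*r^4 - 28*r^3 - 34*r^2 + 123*r + 126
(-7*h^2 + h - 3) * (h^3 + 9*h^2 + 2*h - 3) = -7*h^5 - 62*h^4 - 8*h^3 - 4*h^2 - 9*h + 9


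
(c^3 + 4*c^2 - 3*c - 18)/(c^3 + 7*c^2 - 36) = (c + 3)/(c + 6)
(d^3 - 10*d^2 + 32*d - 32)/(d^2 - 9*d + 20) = (d^2 - 6*d + 8)/(d - 5)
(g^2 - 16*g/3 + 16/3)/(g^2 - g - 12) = (g - 4/3)/(g + 3)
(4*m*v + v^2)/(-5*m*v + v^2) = (4*m + v)/(-5*m + v)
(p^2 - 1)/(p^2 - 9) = (p^2 - 1)/(p^2 - 9)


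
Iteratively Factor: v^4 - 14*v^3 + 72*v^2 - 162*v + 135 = (v - 3)*(v^3 - 11*v^2 + 39*v - 45) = (v - 3)^2*(v^2 - 8*v + 15) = (v - 3)^3*(v - 5)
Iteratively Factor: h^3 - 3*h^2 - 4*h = (h)*(h^2 - 3*h - 4) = h*(h + 1)*(h - 4)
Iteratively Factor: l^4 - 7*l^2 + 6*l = (l - 1)*(l^3 + l^2 - 6*l) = l*(l - 1)*(l^2 + l - 6) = l*(l - 1)*(l + 3)*(l - 2)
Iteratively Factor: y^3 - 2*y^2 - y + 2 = (y - 2)*(y^2 - 1) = (y - 2)*(y + 1)*(y - 1)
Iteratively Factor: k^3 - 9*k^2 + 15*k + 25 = (k + 1)*(k^2 - 10*k + 25) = (k - 5)*(k + 1)*(k - 5)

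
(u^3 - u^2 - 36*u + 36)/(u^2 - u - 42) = (u^2 - 7*u + 6)/(u - 7)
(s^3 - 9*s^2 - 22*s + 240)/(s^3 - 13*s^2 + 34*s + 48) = (s + 5)/(s + 1)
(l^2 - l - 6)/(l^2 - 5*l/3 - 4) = 3*(l + 2)/(3*l + 4)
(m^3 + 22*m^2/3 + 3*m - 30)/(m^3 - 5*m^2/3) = 1 + 9/m + 18/m^2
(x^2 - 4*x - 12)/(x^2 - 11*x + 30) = (x + 2)/(x - 5)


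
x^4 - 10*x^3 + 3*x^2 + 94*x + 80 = (x - 8)*(x - 5)*(x + 1)*(x + 2)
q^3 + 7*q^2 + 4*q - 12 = (q - 1)*(q + 2)*(q + 6)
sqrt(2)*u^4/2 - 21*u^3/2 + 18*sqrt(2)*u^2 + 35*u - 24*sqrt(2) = (u - 8*sqrt(2))*(u - 3*sqrt(2))*(u - sqrt(2)/2)*(sqrt(2)*u/2 + 1)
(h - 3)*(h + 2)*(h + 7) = h^3 + 6*h^2 - 13*h - 42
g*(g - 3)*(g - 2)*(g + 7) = g^4 + 2*g^3 - 29*g^2 + 42*g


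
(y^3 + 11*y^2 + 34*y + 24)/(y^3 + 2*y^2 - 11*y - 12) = (y + 6)/(y - 3)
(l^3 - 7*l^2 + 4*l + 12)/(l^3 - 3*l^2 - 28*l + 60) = (l + 1)/(l + 5)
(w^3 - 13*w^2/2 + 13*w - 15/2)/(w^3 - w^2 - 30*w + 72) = (2*w^2 - 7*w + 5)/(2*(w^2 + 2*w - 24))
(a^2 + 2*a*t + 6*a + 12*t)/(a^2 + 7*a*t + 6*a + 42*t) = (a + 2*t)/(a + 7*t)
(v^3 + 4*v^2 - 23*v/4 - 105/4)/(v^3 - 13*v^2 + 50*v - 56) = (4*v^3 + 16*v^2 - 23*v - 105)/(4*(v^3 - 13*v^2 + 50*v - 56))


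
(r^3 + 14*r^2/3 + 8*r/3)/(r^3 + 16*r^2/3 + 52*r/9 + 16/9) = 3*r/(3*r + 2)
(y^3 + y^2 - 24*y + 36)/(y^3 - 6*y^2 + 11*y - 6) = (y + 6)/(y - 1)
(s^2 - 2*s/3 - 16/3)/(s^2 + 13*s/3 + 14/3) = (3*s - 8)/(3*s + 7)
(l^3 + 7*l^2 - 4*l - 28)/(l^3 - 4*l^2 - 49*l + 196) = (l^2 - 4)/(l^2 - 11*l + 28)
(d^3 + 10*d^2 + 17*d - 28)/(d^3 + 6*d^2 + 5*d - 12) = (d + 7)/(d + 3)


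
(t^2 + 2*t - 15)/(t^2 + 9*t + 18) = (t^2 + 2*t - 15)/(t^2 + 9*t + 18)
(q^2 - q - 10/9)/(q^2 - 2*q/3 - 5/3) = (q + 2/3)/(q + 1)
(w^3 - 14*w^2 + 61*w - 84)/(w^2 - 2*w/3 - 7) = 3*(w^2 - 11*w + 28)/(3*w + 7)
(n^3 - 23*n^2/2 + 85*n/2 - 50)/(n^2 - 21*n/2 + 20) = (n^2 - 9*n + 20)/(n - 8)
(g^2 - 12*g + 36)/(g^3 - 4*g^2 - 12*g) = (g - 6)/(g*(g + 2))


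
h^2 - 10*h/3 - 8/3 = (h - 4)*(h + 2/3)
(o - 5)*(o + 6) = o^2 + o - 30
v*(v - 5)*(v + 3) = v^3 - 2*v^2 - 15*v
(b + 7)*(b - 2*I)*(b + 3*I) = b^3 + 7*b^2 + I*b^2 + 6*b + 7*I*b + 42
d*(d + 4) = d^2 + 4*d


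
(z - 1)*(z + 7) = z^2 + 6*z - 7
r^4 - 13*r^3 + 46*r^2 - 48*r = r*(r - 8)*(r - 3)*(r - 2)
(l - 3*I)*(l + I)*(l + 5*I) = l^3 + 3*I*l^2 + 13*l + 15*I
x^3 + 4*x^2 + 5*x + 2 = (x + 1)^2*(x + 2)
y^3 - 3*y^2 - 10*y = y*(y - 5)*(y + 2)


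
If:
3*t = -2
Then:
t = -2/3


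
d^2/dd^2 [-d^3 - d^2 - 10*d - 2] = -6*d - 2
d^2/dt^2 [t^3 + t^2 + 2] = 6*t + 2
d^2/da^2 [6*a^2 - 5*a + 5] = 12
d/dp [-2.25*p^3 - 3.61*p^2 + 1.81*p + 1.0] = -6.75*p^2 - 7.22*p + 1.81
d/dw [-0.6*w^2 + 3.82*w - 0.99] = 3.82 - 1.2*w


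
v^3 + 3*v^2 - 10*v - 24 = (v - 3)*(v + 2)*(v + 4)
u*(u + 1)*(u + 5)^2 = u^4 + 11*u^3 + 35*u^2 + 25*u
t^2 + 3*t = t*(t + 3)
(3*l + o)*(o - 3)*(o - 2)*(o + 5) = 3*l*o^3 - 57*l*o + 90*l + o^4 - 19*o^2 + 30*o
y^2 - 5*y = y*(y - 5)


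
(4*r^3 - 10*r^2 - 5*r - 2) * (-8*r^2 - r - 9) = -32*r^5 + 76*r^4 + 14*r^3 + 111*r^2 + 47*r + 18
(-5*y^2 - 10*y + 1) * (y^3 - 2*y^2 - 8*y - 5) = -5*y^5 + 61*y^3 + 103*y^2 + 42*y - 5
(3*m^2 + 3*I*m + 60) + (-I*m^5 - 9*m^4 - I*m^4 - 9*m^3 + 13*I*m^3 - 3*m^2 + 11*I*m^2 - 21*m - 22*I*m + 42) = -I*m^5 - 9*m^4 - I*m^4 - 9*m^3 + 13*I*m^3 + 11*I*m^2 - 21*m - 19*I*m + 102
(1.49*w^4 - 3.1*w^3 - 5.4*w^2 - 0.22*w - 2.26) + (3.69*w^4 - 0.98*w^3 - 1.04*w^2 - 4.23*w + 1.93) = 5.18*w^4 - 4.08*w^3 - 6.44*w^2 - 4.45*w - 0.33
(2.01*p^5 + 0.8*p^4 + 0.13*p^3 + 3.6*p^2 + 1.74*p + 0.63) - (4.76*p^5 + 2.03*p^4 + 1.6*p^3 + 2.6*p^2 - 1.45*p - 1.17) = -2.75*p^5 - 1.23*p^4 - 1.47*p^3 + 1.0*p^2 + 3.19*p + 1.8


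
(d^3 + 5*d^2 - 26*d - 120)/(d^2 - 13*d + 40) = (d^2 + 10*d + 24)/(d - 8)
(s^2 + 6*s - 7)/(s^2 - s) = (s + 7)/s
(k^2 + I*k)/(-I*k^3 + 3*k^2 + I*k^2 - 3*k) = (-k - I)/(I*k^2 - 3*k - I*k + 3)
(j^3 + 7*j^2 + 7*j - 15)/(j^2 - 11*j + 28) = (j^3 + 7*j^2 + 7*j - 15)/(j^2 - 11*j + 28)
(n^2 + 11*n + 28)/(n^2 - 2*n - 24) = (n + 7)/(n - 6)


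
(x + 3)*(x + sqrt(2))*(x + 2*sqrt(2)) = x^3 + 3*x^2 + 3*sqrt(2)*x^2 + 4*x + 9*sqrt(2)*x + 12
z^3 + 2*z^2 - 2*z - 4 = (z + 2)*(z - sqrt(2))*(z + sqrt(2))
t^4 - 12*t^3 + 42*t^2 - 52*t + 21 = (t - 7)*(t - 3)*(t - 1)^2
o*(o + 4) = o^2 + 4*o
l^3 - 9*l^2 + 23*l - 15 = (l - 5)*(l - 3)*(l - 1)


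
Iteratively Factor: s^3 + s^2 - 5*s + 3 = (s - 1)*(s^2 + 2*s - 3) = (s - 1)*(s + 3)*(s - 1)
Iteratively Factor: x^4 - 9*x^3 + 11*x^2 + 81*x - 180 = (x - 4)*(x^3 - 5*x^2 - 9*x + 45) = (x - 4)*(x + 3)*(x^2 - 8*x + 15) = (x - 4)*(x - 3)*(x + 3)*(x - 5)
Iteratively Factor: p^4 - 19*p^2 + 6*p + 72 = (p + 4)*(p^3 - 4*p^2 - 3*p + 18) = (p + 2)*(p + 4)*(p^2 - 6*p + 9) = (p - 3)*(p + 2)*(p + 4)*(p - 3)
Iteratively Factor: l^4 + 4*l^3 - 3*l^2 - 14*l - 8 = (l + 1)*(l^3 + 3*l^2 - 6*l - 8) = (l + 1)^2*(l^2 + 2*l - 8) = (l - 2)*(l + 1)^2*(l + 4)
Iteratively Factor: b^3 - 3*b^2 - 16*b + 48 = (b - 4)*(b^2 + b - 12) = (b - 4)*(b - 3)*(b + 4)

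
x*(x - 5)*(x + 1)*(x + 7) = x^4 + 3*x^3 - 33*x^2 - 35*x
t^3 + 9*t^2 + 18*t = t*(t + 3)*(t + 6)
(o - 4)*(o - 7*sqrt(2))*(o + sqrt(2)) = o^3 - 6*sqrt(2)*o^2 - 4*o^2 - 14*o + 24*sqrt(2)*o + 56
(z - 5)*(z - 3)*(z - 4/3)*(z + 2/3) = z^4 - 26*z^3/3 + 175*z^2/9 - 26*z/9 - 40/3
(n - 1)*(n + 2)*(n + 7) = n^3 + 8*n^2 + 5*n - 14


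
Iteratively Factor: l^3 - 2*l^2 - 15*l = (l - 5)*(l^2 + 3*l) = l*(l - 5)*(l + 3)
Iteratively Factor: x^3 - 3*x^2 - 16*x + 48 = (x - 3)*(x^2 - 16) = (x - 4)*(x - 3)*(x + 4)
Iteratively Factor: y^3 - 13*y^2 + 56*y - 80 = (y - 4)*(y^2 - 9*y + 20) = (y - 5)*(y - 4)*(y - 4)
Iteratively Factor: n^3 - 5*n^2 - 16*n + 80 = (n - 5)*(n^2 - 16) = (n - 5)*(n + 4)*(n - 4)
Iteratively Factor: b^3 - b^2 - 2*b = (b - 2)*(b^2 + b) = b*(b - 2)*(b + 1)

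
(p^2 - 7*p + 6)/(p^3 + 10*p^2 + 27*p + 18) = (p^2 - 7*p + 6)/(p^3 + 10*p^2 + 27*p + 18)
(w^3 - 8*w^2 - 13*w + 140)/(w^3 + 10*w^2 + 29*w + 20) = (w^2 - 12*w + 35)/(w^2 + 6*w + 5)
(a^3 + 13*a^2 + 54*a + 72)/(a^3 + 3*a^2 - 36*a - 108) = (a + 4)/(a - 6)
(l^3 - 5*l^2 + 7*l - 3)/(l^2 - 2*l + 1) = l - 3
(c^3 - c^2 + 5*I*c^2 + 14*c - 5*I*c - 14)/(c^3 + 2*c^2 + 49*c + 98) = (c^2 - c*(1 + 2*I) + 2*I)/(c^2 + c*(2 - 7*I) - 14*I)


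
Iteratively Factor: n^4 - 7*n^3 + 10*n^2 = (n)*(n^3 - 7*n^2 + 10*n) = n*(n - 2)*(n^2 - 5*n) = n*(n - 5)*(n - 2)*(n)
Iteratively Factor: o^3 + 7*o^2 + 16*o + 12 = (o + 3)*(o^2 + 4*o + 4) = (o + 2)*(o + 3)*(o + 2)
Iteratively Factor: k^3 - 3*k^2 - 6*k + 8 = (k - 4)*(k^2 + k - 2) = (k - 4)*(k + 2)*(k - 1)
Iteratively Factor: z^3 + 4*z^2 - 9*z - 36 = (z + 4)*(z^2 - 9) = (z + 3)*(z + 4)*(z - 3)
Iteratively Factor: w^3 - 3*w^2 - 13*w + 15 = (w - 1)*(w^2 - 2*w - 15) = (w - 1)*(w + 3)*(w - 5)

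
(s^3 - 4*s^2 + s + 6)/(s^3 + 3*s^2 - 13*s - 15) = (s - 2)/(s + 5)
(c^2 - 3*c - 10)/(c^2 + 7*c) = (c^2 - 3*c - 10)/(c*(c + 7))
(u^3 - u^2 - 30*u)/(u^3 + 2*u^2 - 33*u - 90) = u/(u + 3)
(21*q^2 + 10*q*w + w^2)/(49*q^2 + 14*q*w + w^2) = (3*q + w)/(7*q + w)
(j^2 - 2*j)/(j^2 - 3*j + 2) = j/(j - 1)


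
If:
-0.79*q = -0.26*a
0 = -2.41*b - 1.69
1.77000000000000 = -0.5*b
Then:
No Solution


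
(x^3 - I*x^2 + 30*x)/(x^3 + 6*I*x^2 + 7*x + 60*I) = x*(x - 6*I)/(x^2 + I*x + 12)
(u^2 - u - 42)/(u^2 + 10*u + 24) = (u - 7)/(u + 4)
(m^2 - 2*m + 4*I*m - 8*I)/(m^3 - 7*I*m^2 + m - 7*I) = (m^2 + m*(-2 + 4*I) - 8*I)/(m^3 - 7*I*m^2 + m - 7*I)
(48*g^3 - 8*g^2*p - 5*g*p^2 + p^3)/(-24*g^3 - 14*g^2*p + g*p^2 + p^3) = (-4*g + p)/(2*g + p)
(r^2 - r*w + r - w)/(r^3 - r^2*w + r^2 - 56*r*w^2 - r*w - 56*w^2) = (r - w)/(r^2 - r*w - 56*w^2)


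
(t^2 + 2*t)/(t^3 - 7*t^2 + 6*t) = (t + 2)/(t^2 - 7*t + 6)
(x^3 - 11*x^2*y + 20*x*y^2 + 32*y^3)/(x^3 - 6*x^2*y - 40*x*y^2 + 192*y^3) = (x + y)/(x + 6*y)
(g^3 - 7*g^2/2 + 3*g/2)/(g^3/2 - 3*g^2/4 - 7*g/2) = 2*(-2*g^2 + 7*g - 3)/(-2*g^2 + 3*g + 14)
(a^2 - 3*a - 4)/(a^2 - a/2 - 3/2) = 2*(a - 4)/(2*a - 3)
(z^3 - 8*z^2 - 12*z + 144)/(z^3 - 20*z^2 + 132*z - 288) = (z + 4)/(z - 8)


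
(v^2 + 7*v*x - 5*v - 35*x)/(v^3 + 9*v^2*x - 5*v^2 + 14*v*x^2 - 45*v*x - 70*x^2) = 1/(v + 2*x)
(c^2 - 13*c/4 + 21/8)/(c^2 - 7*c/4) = (c - 3/2)/c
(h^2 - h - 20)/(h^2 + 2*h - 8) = (h - 5)/(h - 2)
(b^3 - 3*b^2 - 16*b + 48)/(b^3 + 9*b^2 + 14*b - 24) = (b^2 - 7*b + 12)/(b^2 + 5*b - 6)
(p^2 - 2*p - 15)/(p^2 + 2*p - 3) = (p - 5)/(p - 1)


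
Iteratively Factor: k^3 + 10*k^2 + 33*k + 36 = (k + 3)*(k^2 + 7*k + 12) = (k + 3)^2*(k + 4)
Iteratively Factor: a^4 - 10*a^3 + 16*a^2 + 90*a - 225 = (a - 5)*(a^3 - 5*a^2 - 9*a + 45) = (a - 5)*(a - 3)*(a^2 - 2*a - 15) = (a - 5)^2*(a - 3)*(a + 3)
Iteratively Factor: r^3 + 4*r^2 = (r)*(r^2 + 4*r) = r^2*(r + 4)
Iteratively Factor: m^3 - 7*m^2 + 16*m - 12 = (m - 3)*(m^2 - 4*m + 4) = (m - 3)*(m - 2)*(m - 2)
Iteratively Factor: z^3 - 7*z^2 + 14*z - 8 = (z - 2)*(z^2 - 5*z + 4) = (z - 2)*(z - 1)*(z - 4)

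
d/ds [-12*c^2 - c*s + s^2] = -c + 2*s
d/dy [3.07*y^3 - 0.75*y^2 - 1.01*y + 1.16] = 9.21*y^2 - 1.5*y - 1.01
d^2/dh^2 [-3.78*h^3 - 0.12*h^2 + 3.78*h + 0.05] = -22.68*h - 0.24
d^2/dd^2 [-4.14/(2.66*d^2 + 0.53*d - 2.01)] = (58.585968*d^2 + 11.673144*d - 4.14*(5.32*d + 0.53)*(10.64*d + 1.06) - 44.269848)/(2.66*d^2 + 0.53*d - 2.01)^3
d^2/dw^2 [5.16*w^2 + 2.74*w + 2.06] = 10.3200000000000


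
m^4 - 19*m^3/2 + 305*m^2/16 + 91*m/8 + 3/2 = (m - 6)*(m - 4)*(m + 1/4)^2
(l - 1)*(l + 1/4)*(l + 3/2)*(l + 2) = l^4 + 11*l^3/4 + l^2/8 - 25*l/8 - 3/4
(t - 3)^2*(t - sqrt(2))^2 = t^4 - 6*t^3 - 2*sqrt(2)*t^3 + 11*t^2 + 12*sqrt(2)*t^2 - 18*sqrt(2)*t - 12*t + 18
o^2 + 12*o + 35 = (o + 5)*(o + 7)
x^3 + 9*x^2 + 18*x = x*(x + 3)*(x + 6)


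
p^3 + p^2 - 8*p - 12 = (p - 3)*(p + 2)^2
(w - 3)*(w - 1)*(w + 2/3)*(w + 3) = w^4 - w^3/3 - 29*w^2/3 + 3*w + 6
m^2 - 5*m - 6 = (m - 6)*(m + 1)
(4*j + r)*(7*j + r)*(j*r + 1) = 28*j^3*r + 11*j^2*r^2 + 28*j^2 + j*r^3 + 11*j*r + r^2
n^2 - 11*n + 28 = (n - 7)*(n - 4)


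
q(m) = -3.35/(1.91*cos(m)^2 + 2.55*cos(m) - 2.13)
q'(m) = -3.35*(3.82*sin(m)*cos(m) + 2.55*sin(m))/(1.91*cos(m)^2 + 2.55*cos(m) - 2.13)^2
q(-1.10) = 5.77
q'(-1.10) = 37.96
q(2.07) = 1.15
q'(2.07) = -0.25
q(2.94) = 1.20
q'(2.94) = 0.10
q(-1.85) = 1.25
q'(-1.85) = 0.67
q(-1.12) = 5.10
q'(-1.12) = 29.49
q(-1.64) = 1.46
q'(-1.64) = 1.45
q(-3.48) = 1.18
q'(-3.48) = 0.15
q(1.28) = 2.70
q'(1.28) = -7.59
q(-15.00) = 1.13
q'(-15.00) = -0.09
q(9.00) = 1.17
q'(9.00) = 0.16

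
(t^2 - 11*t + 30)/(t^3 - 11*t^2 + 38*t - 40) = (t - 6)/(t^2 - 6*t + 8)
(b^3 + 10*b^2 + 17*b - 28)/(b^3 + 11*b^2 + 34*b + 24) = (b^2 + 6*b - 7)/(b^2 + 7*b + 6)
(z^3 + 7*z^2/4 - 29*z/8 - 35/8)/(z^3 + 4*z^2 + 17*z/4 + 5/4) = (4*z - 7)/(2*(2*z + 1))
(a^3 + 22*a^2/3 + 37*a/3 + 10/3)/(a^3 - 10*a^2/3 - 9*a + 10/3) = (3*a^2 + 16*a + 5)/(3*a^2 - 16*a + 5)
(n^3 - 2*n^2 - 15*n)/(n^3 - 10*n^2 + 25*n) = (n + 3)/(n - 5)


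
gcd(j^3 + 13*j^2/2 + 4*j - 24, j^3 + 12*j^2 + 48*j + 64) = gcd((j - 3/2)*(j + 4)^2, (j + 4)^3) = j^2 + 8*j + 16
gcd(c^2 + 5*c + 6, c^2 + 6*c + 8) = c + 2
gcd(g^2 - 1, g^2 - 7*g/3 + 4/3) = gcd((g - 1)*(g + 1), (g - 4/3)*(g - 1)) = g - 1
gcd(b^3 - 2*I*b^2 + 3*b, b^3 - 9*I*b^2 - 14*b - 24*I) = b + I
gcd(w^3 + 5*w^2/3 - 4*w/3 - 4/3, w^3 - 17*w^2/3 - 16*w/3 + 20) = w + 2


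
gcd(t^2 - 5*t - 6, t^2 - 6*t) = t - 6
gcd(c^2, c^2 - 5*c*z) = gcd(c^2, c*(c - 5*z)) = c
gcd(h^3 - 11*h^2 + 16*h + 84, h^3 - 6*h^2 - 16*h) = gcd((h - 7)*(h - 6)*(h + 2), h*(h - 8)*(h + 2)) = h + 2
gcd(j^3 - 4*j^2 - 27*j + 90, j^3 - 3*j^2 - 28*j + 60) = j^2 - j - 30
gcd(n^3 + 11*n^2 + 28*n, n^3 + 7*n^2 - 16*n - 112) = n^2 + 11*n + 28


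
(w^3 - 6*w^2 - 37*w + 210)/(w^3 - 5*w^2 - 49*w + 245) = (w + 6)/(w + 7)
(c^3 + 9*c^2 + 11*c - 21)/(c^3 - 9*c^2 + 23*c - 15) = (c^2 + 10*c + 21)/(c^2 - 8*c + 15)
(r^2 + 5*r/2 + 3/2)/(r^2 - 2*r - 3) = (r + 3/2)/(r - 3)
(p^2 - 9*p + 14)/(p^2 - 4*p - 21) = (p - 2)/(p + 3)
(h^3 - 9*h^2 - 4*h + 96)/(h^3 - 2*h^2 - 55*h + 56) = (h^2 - h - 12)/(h^2 + 6*h - 7)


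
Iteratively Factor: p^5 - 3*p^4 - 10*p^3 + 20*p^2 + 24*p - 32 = (p - 1)*(p^4 - 2*p^3 - 12*p^2 + 8*p + 32) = (p - 2)*(p - 1)*(p^3 - 12*p - 16) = (p - 4)*(p - 2)*(p - 1)*(p^2 + 4*p + 4) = (p - 4)*(p - 2)*(p - 1)*(p + 2)*(p + 2)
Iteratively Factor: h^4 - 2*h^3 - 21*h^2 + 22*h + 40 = (h + 1)*(h^3 - 3*h^2 - 18*h + 40) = (h + 1)*(h + 4)*(h^2 - 7*h + 10) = (h - 2)*(h + 1)*(h + 4)*(h - 5)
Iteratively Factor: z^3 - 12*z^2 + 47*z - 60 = (z - 5)*(z^2 - 7*z + 12) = (z - 5)*(z - 3)*(z - 4)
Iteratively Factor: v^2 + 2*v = (v)*(v + 2)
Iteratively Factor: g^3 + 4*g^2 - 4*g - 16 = (g + 2)*(g^2 + 2*g - 8) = (g + 2)*(g + 4)*(g - 2)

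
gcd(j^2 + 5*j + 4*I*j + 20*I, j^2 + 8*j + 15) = j + 5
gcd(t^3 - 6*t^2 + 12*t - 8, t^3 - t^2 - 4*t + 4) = t - 2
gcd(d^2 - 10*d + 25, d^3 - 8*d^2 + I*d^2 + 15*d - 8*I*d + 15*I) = d - 5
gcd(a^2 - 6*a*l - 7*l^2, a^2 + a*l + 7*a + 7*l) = a + l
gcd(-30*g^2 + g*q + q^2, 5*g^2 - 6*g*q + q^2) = -5*g + q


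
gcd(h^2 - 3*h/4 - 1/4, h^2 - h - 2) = 1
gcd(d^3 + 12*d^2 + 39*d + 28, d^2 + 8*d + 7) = d^2 + 8*d + 7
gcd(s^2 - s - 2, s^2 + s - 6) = s - 2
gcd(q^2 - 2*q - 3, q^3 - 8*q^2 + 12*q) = 1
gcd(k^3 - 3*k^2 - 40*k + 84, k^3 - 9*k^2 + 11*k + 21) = k - 7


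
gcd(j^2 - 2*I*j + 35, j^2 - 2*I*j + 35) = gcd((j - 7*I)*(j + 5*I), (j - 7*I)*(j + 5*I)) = j^2 - 2*I*j + 35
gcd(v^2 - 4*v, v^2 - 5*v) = v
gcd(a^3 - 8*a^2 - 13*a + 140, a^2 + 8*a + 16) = a + 4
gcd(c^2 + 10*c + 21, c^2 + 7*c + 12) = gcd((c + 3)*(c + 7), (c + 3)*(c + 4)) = c + 3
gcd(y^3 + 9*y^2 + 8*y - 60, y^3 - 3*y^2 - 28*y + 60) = y^2 + 3*y - 10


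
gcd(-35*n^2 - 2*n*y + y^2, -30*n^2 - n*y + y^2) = 5*n + y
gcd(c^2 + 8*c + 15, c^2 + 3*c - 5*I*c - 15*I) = c + 3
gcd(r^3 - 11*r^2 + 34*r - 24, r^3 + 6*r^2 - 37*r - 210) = r - 6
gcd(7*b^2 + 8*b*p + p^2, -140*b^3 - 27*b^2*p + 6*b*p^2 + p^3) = 7*b + p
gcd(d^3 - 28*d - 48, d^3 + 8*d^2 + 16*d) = d + 4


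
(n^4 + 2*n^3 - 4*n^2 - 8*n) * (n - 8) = n^5 - 6*n^4 - 20*n^3 + 24*n^2 + 64*n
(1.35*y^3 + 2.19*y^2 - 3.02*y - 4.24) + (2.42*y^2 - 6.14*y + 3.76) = 1.35*y^3 + 4.61*y^2 - 9.16*y - 0.48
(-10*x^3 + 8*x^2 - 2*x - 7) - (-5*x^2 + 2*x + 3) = -10*x^3 + 13*x^2 - 4*x - 10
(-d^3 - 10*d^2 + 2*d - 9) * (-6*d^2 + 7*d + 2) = 6*d^5 + 53*d^4 - 84*d^3 + 48*d^2 - 59*d - 18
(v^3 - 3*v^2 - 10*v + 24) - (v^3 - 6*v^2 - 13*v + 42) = 3*v^2 + 3*v - 18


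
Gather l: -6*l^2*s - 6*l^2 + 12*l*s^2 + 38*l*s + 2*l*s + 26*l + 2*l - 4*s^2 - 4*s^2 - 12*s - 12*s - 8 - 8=l^2*(-6*s - 6) + l*(12*s^2 + 40*s + 28) - 8*s^2 - 24*s - 16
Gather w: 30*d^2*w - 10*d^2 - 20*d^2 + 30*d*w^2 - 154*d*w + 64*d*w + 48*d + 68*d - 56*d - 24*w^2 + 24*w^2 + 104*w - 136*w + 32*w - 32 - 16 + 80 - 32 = -30*d^2 + 30*d*w^2 + 60*d + w*(30*d^2 - 90*d)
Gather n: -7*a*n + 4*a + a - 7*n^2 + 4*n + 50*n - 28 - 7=5*a - 7*n^2 + n*(54 - 7*a) - 35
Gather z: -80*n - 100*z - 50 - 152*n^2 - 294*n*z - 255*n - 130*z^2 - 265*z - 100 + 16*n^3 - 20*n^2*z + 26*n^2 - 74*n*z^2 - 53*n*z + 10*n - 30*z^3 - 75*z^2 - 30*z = 16*n^3 - 126*n^2 - 325*n - 30*z^3 + z^2*(-74*n - 205) + z*(-20*n^2 - 347*n - 395) - 150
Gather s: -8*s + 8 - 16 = -8*s - 8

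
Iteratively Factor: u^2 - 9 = (u + 3)*(u - 3)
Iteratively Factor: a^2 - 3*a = (a - 3)*(a)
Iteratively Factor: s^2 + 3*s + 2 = (s + 2)*(s + 1)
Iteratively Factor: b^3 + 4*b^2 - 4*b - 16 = (b - 2)*(b^2 + 6*b + 8) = (b - 2)*(b + 4)*(b + 2)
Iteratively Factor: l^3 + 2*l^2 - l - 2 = (l + 2)*(l^2 - 1) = (l - 1)*(l + 2)*(l + 1)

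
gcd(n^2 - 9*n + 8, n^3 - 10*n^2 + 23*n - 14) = n - 1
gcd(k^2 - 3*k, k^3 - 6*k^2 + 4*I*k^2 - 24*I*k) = k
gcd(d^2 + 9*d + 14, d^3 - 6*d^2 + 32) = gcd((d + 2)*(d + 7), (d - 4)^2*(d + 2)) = d + 2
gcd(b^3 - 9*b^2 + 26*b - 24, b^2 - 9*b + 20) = b - 4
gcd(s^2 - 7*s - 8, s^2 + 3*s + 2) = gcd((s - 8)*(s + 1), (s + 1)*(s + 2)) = s + 1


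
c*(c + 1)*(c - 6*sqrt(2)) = c^3 - 6*sqrt(2)*c^2 + c^2 - 6*sqrt(2)*c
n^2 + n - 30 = (n - 5)*(n + 6)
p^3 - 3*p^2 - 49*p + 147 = (p - 7)*(p - 3)*(p + 7)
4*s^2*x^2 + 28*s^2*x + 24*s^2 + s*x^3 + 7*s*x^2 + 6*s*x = (4*s + x)*(x + 6)*(s*x + s)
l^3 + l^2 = l^2*(l + 1)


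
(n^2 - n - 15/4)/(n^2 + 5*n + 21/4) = (2*n - 5)/(2*n + 7)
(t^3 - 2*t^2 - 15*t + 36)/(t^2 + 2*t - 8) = (t^2 - 6*t + 9)/(t - 2)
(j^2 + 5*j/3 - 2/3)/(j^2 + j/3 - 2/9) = 3*(j + 2)/(3*j + 2)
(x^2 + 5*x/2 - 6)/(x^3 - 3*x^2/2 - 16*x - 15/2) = (-2*x^2 - 5*x + 12)/(-2*x^3 + 3*x^2 + 32*x + 15)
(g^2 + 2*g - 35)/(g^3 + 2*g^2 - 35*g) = 1/g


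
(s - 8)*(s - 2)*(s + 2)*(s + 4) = s^4 - 4*s^3 - 36*s^2 + 16*s + 128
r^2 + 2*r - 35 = (r - 5)*(r + 7)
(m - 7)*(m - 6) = m^2 - 13*m + 42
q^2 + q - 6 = (q - 2)*(q + 3)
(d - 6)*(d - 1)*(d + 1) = d^3 - 6*d^2 - d + 6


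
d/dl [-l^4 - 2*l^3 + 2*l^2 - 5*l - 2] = -4*l^3 - 6*l^2 + 4*l - 5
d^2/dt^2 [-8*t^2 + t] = -16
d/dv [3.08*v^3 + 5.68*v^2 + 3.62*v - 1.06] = 9.24*v^2 + 11.36*v + 3.62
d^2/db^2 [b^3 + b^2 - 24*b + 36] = 6*b + 2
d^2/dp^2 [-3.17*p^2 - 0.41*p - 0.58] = -6.34000000000000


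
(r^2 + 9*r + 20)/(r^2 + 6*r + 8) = (r + 5)/(r + 2)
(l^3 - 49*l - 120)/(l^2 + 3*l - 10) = (l^2 - 5*l - 24)/(l - 2)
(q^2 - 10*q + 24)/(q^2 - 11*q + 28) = (q - 6)/(q - 7)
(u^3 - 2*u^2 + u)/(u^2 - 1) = u*(u - 1)/(u + 1)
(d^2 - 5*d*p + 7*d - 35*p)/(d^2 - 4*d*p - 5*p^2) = (d + 7)/(d + p)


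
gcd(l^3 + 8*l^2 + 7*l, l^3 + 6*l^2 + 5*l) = l^2 + l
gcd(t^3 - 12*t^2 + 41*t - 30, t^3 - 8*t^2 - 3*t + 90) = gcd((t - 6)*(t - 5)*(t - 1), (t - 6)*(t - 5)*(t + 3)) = t^2 - 11*t + 30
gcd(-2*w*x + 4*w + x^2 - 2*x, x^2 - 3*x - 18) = 1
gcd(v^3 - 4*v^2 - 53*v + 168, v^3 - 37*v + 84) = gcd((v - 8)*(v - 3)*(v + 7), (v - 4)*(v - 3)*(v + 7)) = v^2 + 4*v - 21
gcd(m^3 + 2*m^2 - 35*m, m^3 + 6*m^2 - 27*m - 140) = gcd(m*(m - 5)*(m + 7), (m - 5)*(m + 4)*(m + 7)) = m^2 + 2*m - 35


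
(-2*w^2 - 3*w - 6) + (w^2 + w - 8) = -w^2 - 2*w - 14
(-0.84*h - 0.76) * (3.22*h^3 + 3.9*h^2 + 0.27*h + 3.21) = -2.7048*h^4 - 5.7232*h^3 - 3.1908*h^2 - 2.9016*h - 2.4396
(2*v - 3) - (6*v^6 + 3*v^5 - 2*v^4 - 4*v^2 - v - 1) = -6*v^6 - 3*v^5 + 2*v^4 + 4*v^2 + 3*v - 2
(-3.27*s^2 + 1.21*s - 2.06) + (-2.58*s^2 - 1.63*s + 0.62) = -5.85*s^2 - 0.42*s - 1.44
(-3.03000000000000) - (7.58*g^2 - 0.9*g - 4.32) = -7.58*g^2 + 0.9*g + 1.29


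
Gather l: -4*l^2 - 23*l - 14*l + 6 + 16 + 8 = -4*l^2 - 37*l + 30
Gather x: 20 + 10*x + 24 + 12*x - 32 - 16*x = 6*x + 12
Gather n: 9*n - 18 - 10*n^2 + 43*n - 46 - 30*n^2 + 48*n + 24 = -40*n^2 + 100*n - 40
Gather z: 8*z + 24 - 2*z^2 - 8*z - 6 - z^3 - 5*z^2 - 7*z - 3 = -z^3 - 7*z^2 - 7*z + 15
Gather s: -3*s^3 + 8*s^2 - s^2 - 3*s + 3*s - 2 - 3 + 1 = -3*s^3 + 7*s^2 - 4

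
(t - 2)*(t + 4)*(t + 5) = t^3 + 7*t^2 + 2*t - 40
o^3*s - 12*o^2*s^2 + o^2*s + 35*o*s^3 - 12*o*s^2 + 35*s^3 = (o - 7*s)*(o - 5*s)*(o*s + s)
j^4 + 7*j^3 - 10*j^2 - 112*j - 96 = (j - 4)*(j + 1)*(j + 4)*(j + 6)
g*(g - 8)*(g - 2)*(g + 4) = g^4 - 6*g^3 - 24*g^2 + 64*g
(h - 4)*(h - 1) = h^2 - 5*h + 4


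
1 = 1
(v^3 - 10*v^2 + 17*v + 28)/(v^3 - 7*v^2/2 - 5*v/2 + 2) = 2*(v - 7)/(2*v - 1)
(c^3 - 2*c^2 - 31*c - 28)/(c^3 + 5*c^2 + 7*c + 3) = (c^2 - 3*c - 28)/(c^2 + 4*c + 3)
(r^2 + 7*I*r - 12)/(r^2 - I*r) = (r^2 + 7*I*r - 12)/(r*(r - I))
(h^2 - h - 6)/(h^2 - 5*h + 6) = (h + 2)/(h - 2)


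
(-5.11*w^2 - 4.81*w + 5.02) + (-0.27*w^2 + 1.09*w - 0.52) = -5.38*w^2 - 3.72*w + 4.5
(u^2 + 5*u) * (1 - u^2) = -u^4 - 5*u^3 + u^2 + 5*u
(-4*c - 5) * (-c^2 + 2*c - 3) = 4*c^3 - 3*c^2 + 2*c + 15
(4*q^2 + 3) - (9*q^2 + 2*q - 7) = -5*q^2 - 2*q + 10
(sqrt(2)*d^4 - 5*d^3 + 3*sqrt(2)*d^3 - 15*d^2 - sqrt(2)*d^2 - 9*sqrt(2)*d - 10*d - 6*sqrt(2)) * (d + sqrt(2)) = sqrt(2)*d^5 - 3*d^4 + 3*sqrt(2)*d^4 - 9*d^3 - 6*sqrt(2)*d^3 - 24*sqrt(2)*d^2 - 12*d^2 - 16*sqrt(2)*d - 18*d - 12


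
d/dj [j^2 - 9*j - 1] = 2*j - 9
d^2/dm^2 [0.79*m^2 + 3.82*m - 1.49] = 1.58000000000000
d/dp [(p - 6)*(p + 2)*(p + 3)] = 3*p^2 - 2*p - 24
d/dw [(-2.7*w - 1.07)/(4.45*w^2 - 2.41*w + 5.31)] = (12.015*w^2 + 9.523*w - 16.9157)/(19.8025*w^4 - 21.449*w^3 + 53.0671*w^2 - 25.5942*w + 28.1961)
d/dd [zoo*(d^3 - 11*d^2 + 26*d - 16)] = zoo*(d^2 + d + 1)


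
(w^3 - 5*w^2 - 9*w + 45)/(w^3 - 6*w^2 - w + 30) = (w + 3)/(w + 2)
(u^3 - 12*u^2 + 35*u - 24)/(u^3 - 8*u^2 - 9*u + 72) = (u - 1)/(u + 3)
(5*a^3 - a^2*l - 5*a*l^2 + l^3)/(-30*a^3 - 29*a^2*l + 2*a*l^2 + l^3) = (-a + l)/(6*a + l)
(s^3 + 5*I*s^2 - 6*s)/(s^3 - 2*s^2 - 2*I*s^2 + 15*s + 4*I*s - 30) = s*(s + 2*I)/(s^2 - s*(2 + 5*I) + 10*I)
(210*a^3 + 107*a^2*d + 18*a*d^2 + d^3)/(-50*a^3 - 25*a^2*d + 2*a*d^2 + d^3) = (-42*a^2 - 13*a*d - d^2)/(10*a^2 + 3*a*d - d^2)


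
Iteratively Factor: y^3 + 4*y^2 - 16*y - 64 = (y + 4)*(y^2 - 16) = (y - 4)*(y + 4)*(y + 4)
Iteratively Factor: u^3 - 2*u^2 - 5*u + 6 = (u + 2)*(u^2 - 4*u + 3) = (u - 1)*(u + 2)*(u - 3)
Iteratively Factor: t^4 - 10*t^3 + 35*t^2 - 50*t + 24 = (t - 4)*(t^3 - 6*t^2 + 11*t - 6) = (t - 4)*(t - 3)*(t^2 - 3*t + 2) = (t - 4)*(t - 3)*(t - 2)*(t - 1)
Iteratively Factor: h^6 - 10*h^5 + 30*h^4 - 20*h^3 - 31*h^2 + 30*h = (h - 5)*(h^5 - 5*h^4 + 5*h^3 + 5*h^2 - 6*h) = (h - 5)*(h + 1)*(h^4 - 6*h^3 + 11*h^2 - 6*h) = (h - 5)*(h - 3)*(h + 1)*(h^3 - 3*h^2 + 2*h) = (h - 5)*(h - 3)*(h - 2)*(h + 1)*(h^2 - h) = h*(h - 5)*(h - 3)*(h - 2)*(h + 1)*(h - 1)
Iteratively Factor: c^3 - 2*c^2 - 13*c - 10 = (c + 1)*(c^2 - 3*c - 10) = (c - 5)*(c + 1)*(c + 2)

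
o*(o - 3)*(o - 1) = o^3 - 4*o^2 + 3*o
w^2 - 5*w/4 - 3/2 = (w - 2)*(w + 3/4)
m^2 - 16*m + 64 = (m - 8)^2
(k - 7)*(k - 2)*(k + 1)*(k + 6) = k^4 - 2*k^3 - 43*k^2 + 44*k + 84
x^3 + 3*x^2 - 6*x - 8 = (x - 2)*(x + 1)*(x + 4)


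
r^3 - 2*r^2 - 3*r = r*(r - 3)*(r + 1)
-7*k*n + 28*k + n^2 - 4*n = (-7*k + n)*(n - 4)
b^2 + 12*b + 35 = (b + 5)*(b + 7)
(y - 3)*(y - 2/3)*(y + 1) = y^3 - 8*y^2/3 - 5*y/3 + 2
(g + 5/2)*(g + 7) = g^2 + 19*g/2 + 35/2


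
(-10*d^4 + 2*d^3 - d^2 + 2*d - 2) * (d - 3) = -10*d^5 + 32*d^4 - 7*d^3 + 5*d^2 - 8*d + 6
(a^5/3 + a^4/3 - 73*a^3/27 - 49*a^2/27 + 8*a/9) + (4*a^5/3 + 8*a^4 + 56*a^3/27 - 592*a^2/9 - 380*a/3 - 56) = 5*a^5/3 + 25*a^4/3 - 17*a^3/27 - 1825*a^2/27 - 1132*a/9 - 56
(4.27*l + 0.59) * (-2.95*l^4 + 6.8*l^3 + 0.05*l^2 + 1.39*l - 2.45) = -12.5965*l^5 + 27.2955*l^4 + 4.2255*l^3 + 5.9648*l^2 - 9.6414*l - 1.4455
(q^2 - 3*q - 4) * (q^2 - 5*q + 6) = q^4 - 8*q^3 + 17*q^2 + 2*q - 24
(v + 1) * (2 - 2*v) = 2 - 2*v^2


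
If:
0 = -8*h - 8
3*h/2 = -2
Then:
No Solution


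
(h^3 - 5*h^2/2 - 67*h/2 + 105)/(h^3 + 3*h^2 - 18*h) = (2*h^2 - 17*h + 35)/(2*h*(h - 3))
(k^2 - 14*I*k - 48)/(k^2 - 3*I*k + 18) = (k - 8*I)/(k + 3*I)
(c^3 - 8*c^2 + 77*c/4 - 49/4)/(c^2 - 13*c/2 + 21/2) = (2*c^2 - 9*c + 7)/(2*(c - 3))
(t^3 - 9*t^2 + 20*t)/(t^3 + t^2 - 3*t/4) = 4*(t^2 - 9*t + 20)/(4*t^2 + 4*t - 3)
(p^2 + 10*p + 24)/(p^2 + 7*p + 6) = (p + 4)/(p + 1)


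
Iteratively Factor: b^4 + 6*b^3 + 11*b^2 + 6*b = (b + 1)*(b^3 + 5*b^2 + 6*b) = b*(b + 1)*(b^2 + 5*b + 6) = b*(b + 1)*(b + 2)*(b + 3)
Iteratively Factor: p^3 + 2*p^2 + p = (p + 1)*(p^2 + p) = (p + 1)^2*(p)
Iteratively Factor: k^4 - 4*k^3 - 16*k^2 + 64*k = (k + 4)*(k^3 - 8*k^2 + 16*k) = (k - 4)*(k + 4)*(k^2 - 4*k) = k*(k - 4)*(k + 4)*(k - 4)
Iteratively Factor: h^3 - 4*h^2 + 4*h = (h - 2)*(h^2 - 2*h) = h*(h - 2)*(h - 2)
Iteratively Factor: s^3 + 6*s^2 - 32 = (s + 4)*(s^2 + 2*s - 8) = (s - 2)*(s + 4)*(s + 4)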